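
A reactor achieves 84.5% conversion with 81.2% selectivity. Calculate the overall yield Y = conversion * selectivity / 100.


Overall yield = conversion (%) * selectivity (%) / 100
Conversion = 84.5%, Selectivity = 81.2%
Y = 84.5 * 81.2 / 100
= 68.614 %

68.614 %


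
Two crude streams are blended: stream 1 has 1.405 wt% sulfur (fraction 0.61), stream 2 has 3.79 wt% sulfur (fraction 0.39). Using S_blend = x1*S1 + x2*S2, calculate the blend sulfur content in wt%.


Linear sulfur blending: S_blend = x1*S1 + x2*S2
Contribution 1: 0.61 * 1.405 = 0.85705 wt%
Contribution 2: 0.39 * 3.79 = 1.4781 wt%
S_blend = 0.85705 + 1.4781 = 2.33515

2.33515 wt%


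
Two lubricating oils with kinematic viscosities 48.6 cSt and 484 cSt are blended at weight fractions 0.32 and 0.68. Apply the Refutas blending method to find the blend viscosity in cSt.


Refutas method: VBN_i = 14.534*ln(ln(visc_i + 0.8)) + 10.975, blended linearly by mass fraction; since VBN is linear in VBI_i = ln(ln(visc_i + 0.8)) and the fractions sum to 1, blend VBI directly: visc = exp(exp(VBI_blend)) - 0.8
VBI_1 = ln(ln(48.6 + 0.8)) = 1.36096
VBI_2 = ln(ln(484 + 0.8)) = 1.82192
VBI_blend = 0.32 * 1.36096 + 0.68 * 1.82192 = 1.67441
visc_blend = exp(exp(1.67441)) - 0.8 = 206.8

206.8 cSt


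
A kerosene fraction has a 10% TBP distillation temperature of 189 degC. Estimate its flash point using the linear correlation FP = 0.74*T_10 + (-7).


FP = 0.74 * 189 + (-7) = 132.86

132.86 degC


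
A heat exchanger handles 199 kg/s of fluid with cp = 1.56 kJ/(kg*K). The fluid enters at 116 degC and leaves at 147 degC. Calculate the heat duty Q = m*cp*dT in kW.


Q = m_dot * cp * delta_T
delta_T = 147 - 116 = 31 K
Q = 199 * 1.56 * 31
= 310.44 * 31
= 9623.64 kW

9623.64 kW


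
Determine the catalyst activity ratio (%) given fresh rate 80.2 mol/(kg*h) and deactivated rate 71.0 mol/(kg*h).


Activity (%) = (rate_used / rate_fresh) * 100
rate_used = 71.0, rate_fresh = 80.2
= (71.0 / 80.2) * 100
= 0.8853 * 100 = 88.53

88.53 %


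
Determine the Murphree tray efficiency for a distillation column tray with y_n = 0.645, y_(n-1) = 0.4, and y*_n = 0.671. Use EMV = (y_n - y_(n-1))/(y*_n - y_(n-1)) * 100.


Murphree vapor efficiency: EMV = (y_n - y_(n-1)) / (y*_n - y_(n-1)) * 100
EMV = (0.645 - 0.4) / (0.671 - 0.4) * 100 = 0.245 / 0.271 * 100 = 90.41

90.41 %


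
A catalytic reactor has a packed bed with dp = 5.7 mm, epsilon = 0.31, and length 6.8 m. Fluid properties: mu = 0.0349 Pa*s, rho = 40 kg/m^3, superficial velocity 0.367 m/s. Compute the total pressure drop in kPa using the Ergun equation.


dp = 5.7 mm = 0.0057 m
Viscous term = 150*0.0349*0.367*(1-0.31)^2 / (0.0057^2*0.31^3) = 945031
Inertial term = 1.75*40*0.367^2*(1-0.31) / (0.0057*0.31^3) = 38310.6
dP/L = 945031 + 38310.6 = 983342 Pa/m
dP = 983342 * 6.8 / 1000 = 6687 kPa

6687 kPa


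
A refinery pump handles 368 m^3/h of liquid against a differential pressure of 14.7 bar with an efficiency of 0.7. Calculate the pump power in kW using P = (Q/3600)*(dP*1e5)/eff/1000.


Q = 368 / 3600 = 0.102222 m^3/s
P = 0.102222 * (14.7 * 1e5) / 0.7 / 1000 = 214.7

214.7 kW


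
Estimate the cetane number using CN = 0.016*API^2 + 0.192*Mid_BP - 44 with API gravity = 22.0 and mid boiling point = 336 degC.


CN = 0.016 * 22.0^2 + 0.192 * 336 - 44
CN = 7.744 + 64.512 - 44 = 28.256

28.256


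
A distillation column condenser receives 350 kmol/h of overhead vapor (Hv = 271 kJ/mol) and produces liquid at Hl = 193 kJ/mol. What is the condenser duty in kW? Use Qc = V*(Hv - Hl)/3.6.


Qc = 350 * (271 - 193) / 3.6 = 350 * 78 / 3.6 = 7583

7583 kW


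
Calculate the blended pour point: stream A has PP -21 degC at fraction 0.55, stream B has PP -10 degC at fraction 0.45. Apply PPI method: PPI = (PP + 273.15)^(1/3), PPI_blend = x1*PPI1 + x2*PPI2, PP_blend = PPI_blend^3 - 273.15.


PPI_1 = (-21 + 273.15)^(1/3) = 6.317613
PPI_2 = (-10 + 273.15)^(1/3) = 6.408176
PPI_blend = 0.55 * 6.317613 + 0.45 * 6.408176 = 6.358366
PP_blend = 6.358366^3 - 273.15 = 257.0612 - 273.15 = -16.09

-16.09 degC


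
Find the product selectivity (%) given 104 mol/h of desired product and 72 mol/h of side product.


Selectivity = desired / (desired + undesired) * 100
Total products = 104 + 72 = 176 mol/h
S = 104 / 176 * 100
= 0.5909 * 100
= 59.09 %

59.09 %


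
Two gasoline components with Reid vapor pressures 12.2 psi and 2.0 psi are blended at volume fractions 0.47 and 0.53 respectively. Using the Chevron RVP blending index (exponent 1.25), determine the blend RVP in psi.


Chevron index: RVP_blend = (sum xi*RVPi^1.25)^(1/1.25)
RVP^1.25 terms: 0.47 * 12.2^1.25 + 0.53 * 2.0^1.25 = 11.9769
RVP_blend = 11.9769^(1/1.25) = 7.289

7.289 psi


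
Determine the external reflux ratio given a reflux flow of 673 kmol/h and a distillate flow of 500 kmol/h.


Reflux ratio definition: R = L / D (liquid returned / distillate withdrawn)
L = 673 kmol/h, D = 500 kmol/h
R = 673 / 500 = 1.346

1.346


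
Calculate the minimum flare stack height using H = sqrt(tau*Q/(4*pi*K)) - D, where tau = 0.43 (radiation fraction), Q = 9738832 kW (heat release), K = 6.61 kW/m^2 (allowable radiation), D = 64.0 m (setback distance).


tau*Q/(4*pi*K) = 0.43 * 9738832 / (4 * pi * 6.61) = 50415.5
sqrt(50415.5) = 224.534
H = 224.534 - 64.0 = 160.5

160.5 m


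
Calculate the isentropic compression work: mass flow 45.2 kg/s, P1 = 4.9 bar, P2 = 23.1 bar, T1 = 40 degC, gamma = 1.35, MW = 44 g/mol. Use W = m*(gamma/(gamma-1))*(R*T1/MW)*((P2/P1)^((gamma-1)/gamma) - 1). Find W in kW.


Isentropic work: W = m*(gamma/(gamma-1))*(R*T1/MW)*((P2/P1)^((gamma-1)/gamma) - 1)
T1 = 40 + 273.15 = 313.15 K
Pressure ratio = 23.1 / 4.9 = 4.71429
Exponent = (1.35 - 1)/1.35 = 0.259259
(P2/P1)^exp - 1 = 4.71429^0.259259 - 1 = 0.494821
W = 45.2 * 1.35 / 0.35 * 8.314 * 313.15 / 44 * 0.494821 = 5105

5105 kW


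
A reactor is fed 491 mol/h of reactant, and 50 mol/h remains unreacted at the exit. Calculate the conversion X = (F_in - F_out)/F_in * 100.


X = (F_in - F_out) / F_in * 100
Moles reacted = 491 - 50 = 441
X = 441 / 491 * 100
= 0.8982 * 100
= 89.82 %

89.82 %


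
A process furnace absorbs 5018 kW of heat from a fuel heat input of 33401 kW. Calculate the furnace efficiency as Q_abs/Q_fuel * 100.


Furnace efficiency = Q_absorbed / Q_fuel * 100
= 5018 / 33401 * 100 = 15.02

15.02 %


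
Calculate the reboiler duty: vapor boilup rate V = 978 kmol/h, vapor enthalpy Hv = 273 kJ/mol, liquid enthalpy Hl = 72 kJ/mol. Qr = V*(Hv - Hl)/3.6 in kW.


Qr = 978 * (273 - 72) / 3.6 = 978 * 201 / 3.6 = 54600

54600 kW


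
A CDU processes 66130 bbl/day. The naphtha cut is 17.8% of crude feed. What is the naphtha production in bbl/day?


Crude throughput = 66130 bbl/day
Fraction yield = 17.8%
yield = throughput * fraction / 100
yield = 66130 * 17.8 / 100 = 11771.14

11771.14 bbl/day


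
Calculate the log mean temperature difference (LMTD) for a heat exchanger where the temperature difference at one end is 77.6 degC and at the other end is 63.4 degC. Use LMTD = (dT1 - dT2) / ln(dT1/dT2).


LMTD = (dT1 - dT2) / ln(dT1/dT2)
= (77.6 - 63.4) / ln(77.6 / 63.4) = 14.2 / 0.202104 = 70.26

70.26 degC


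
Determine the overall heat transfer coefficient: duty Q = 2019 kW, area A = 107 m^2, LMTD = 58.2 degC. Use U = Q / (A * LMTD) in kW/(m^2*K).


From Q = U*A*LMTD, U = Q / (A * LMTD)
U = 2019 / (107 * 58.2) = 2019 / 6227.4 = 0.3242

0.3242 kW/(m^2*K)


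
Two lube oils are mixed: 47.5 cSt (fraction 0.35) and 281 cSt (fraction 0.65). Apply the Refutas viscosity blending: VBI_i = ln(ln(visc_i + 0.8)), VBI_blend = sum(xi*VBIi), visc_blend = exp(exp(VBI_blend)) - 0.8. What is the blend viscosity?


Refutas method: VBN_i = 14.534*ln(ln(visc_i + 0.8)) + 10.975, blended linearly by mass fraction; since VBN is linear in VBI_i = ln(ln(visc_i + 0.8)) and the fractions sum to 1, blend VBI directly: visc = exp(exp(VBI_blend)) - 0.8
VBI_1 = ln(ln(47.5 + 0.8)) = 1.35517
VBI_2 = ln(ln(281 + 0.8)) = 1.7301
VBI_blend = 0.35 * 1.35517 + 0.65 * 1.7301 = 1.59887
visc_blend = exp(exp(1.59887)) - 0.8 = 140.0

140.0 cSt


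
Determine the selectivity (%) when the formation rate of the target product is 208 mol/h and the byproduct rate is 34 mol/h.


Selectivity = desired / (desired + undesired) * 100
Total products = 208 + 34 = 242 mol/h
S = 208 / 242 * 100
= 0.8595 * 100
= 85.95 %

85.95 %


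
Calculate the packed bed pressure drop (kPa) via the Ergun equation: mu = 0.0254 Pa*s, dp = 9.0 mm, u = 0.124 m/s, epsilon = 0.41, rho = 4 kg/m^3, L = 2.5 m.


dp = 9.0 mm = 0.009 m
Viscous term = 150*0.0254*0.124*(1-0.41)^2 / (0.009^2*0.41^3) = 29458.7
Inertial term = 1.75*4*0.124^2*(1-0.41) / (0.009*0.41^3) = 102.376
dP/L = 29458.7 + 102.376 = 29561.1 Pa/m
dP = 29561.1 * 2.5 / 1000 = 73.90 kPa

73.90 kPa


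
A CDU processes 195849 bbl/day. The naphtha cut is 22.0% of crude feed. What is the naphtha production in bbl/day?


Crude throughput = 195849 bbl/day
Fraction yield = 22.0%
yield = throughput * fraction / 100
yield = 195849 * 22.0 / 100 = 43086.78

43086.78 bbl/day


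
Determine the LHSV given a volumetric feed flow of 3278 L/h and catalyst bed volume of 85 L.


LHSV = volumetric feed rate / catalyst volume
= 3278 L/h / 85 L
= 38.56 h^-1

38.56 h^-1


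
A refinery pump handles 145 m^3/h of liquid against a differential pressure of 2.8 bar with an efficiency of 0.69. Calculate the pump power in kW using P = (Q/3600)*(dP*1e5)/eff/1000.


Q = 145 / 3600 = 0.0402778 m^3/s
P = 0.0402778 * (2.8 * 1e5) / 0.69 / 1000 = 16.34

16.34 kW


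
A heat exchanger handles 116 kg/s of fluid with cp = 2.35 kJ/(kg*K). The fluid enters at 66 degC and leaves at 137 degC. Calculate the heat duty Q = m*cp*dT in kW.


Q = m_dot * cp * delta_T
delta_T = 137 - 66 = 71 K
Q = 116 * 2.35 * 71
= 272.6 * 71
= 19354.6 kW

19354.6 kW


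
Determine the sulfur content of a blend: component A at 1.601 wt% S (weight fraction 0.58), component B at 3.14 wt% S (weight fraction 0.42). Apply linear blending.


Linear sulfur blending: S_blend = x1*S1 + x2*S2
Contribution 1: 0.58 * 1.601 = 0.92858 wt%
Contribution 2: 0.42 * 3.14 = 1.3188 wt%
S_blend = 0.92858 + 1.3188 = 2.24738

2.24738 wt%


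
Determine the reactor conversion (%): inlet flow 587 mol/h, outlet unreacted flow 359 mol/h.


X = (F_in - F_out) / F_in * 100
Moles reacted = 587 - 359 = 228
X = 228 / 587 * 100
= 0.3884 * 100
= 38.84 %

38.84 %


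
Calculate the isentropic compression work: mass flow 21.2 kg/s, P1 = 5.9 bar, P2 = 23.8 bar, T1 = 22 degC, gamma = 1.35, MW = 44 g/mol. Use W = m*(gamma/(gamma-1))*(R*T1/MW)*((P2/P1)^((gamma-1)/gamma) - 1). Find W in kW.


Isentropic work: W = m*(gamma/(gamma-1))*(R*T1/MW)*((P2/P1)^((gamma-1)/gamma) - 1)
T1 = 22 + 273.15 = 295.15 K
Pressure ratio = 23.8 / 5.9 = 4.0339
Exponent = (1.35 - 1)/1.35 = 0.259259
(P2/P1)^exp - 1 = 4.0339^0.259259 - 1 = 0.435621
W = 21.2 * 1.35 / 0.35 * 8.314 * 295.15 / 44 * 0.435621 = 1987

1987 kW


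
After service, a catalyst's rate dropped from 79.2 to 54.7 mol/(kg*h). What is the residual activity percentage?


Activity (%) = (rate_used / rate_fresh) * 100
rate_used = 54.7, rate_fresh = 79.2
= (54.7 / 79.2) * 100
= 0.6907 * 100 = 69.07

69.07 %


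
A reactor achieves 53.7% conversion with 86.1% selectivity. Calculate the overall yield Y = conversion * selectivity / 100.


Overall yield = conversion (%) * selectivity (%) / 100
Conversion = 53.7%, Selectivity = 86.1%
Y = 53.7 * 86.1 / 100
= 46.2357 %

46.2357 %


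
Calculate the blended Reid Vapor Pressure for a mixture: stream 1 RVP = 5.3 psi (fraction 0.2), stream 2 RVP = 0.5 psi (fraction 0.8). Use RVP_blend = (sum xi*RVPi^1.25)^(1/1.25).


Chevron index: RVP_blend = (sum xi*RVPi^1.25)^(1/1.25)
RVP^1.25 terms: 0.2 * 5.3^1.25 + 0.8 * 0.5^1.25 = 1.94469
RVP_blend = 1.94469^(1/1.25) = 1.702

1.702 psi


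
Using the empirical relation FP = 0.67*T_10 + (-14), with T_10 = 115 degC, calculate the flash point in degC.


FP = 0.67 * 115 + (-14) = 63.05

63.05 degC


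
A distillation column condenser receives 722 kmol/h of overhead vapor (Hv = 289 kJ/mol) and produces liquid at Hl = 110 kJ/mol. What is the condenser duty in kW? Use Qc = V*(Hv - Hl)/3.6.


Qc = 722 * (289 - 110) / 3.6 = 722 * 179 / 3.6 = 35900

35900 kW


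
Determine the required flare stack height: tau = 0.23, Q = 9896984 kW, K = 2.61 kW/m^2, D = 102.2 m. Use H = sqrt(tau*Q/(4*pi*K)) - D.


tau*Q/(4*pi*K) = 0.23 * 9896984 / (4 * pi * 2.61) = 69403.3
sqrt(69403.3) = 263.445
H = 263.445 - 102.2 = 161.2

161.2 m


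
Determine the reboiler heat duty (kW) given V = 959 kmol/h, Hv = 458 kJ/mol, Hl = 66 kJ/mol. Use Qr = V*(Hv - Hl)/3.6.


Qr = 959 * (458 - 66) / 3.6 = 959 * 392 / 3.6 = 104400

104400 kW


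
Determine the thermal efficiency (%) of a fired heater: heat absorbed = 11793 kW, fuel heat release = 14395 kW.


Furnace efficiency = Q_absorbed / Q_fuel * 100
= 11793 / 14395 * 100 = 81.92

81.92 %


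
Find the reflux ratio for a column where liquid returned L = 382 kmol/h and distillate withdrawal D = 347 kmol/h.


Reflux ratio definition: R = L / D (liquid returned / distillate withdrawn)
L = 382 kmol/h, D = 347 kmol/h
R = 382 / 347 = 1.101

1.101


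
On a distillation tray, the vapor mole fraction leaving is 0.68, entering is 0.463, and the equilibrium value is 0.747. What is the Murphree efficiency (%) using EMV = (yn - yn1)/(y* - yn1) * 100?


Murphree vapor efficiency: EMV = (y_n - y_(n-1)) / (y*_n - y_(n-1)) * 100
EMV = (0.68 - 0.463) / (0.747 - 0.463) * 100 = 0.217 / 0.284 * 100 = 76.41

76.41 %


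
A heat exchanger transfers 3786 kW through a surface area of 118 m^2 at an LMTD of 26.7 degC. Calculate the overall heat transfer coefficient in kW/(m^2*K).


From Q = U*A*LMTD, U = Q / (A * LMTD)
U = 3786 / (118 * 26.7) = 3786 / 3150.6 = 1.202

1.202 kW/(m^2*K)


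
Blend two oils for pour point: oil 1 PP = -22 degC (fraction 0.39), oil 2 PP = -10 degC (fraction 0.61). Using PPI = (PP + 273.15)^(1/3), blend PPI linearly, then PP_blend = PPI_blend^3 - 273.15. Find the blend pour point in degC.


PPI_1 = (-22 + 273.15)^(1/3) = 6.30925
PPI_2 = (-10 + 273.15)^(1/3) = 6.408176
PPI_blend = 0.39 * 6.30925 + 0.61 * 6.408176 = 6.369595
PP_blend = 6.369595^3 - 273.15 = 258.4256 - 273.15 = -14.72

-14.72 degC


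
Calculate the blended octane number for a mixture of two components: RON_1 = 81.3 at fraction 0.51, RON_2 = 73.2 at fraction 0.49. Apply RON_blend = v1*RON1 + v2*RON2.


Linear blending: RON_blend = sum(vi * RONi)
Contribution 1: 0.51 * 81.3 = 41.463
Contribution 2: 0.49 * 73.2 = 35.868
RON_blend = 41.463 + 35.868 = 77.331

77.331


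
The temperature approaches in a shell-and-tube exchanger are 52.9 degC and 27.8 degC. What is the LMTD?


LMTD = (dT1 - dT2) / ln(dT1/dT2)
= (52.9 - 27.8) / ln(52.9 / 27.8) = 25.1 / 0.643367 = 39.01

39.01 degC


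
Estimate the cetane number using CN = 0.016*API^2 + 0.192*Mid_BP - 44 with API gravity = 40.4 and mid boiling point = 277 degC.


CN = 0.016 * 40.4^2 + 0.192 * 277 - 44
CN = 26.11456 + 53.184 - 44 = 35.29856

35.29856


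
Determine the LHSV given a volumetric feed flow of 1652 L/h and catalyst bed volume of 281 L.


LHSV = volumetric feed rate / catalyst volume
= 1652 L/h / 281 L
= 5.879 h^-1

5.879 h^-1


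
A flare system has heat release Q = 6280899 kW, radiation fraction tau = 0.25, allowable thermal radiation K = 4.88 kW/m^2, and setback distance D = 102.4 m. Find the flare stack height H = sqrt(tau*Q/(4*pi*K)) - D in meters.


tau*Q/(4*pi*K) = 0.25 * 6280899 / (4 * pi * 4.88) = 25605.4
sqrt(25605.4) = 160.017
H = 160.017 - 102.4 = 57.62

57.62 m


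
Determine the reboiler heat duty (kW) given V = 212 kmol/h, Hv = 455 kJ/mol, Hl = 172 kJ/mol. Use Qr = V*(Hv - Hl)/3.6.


Qr = 212 * (455 - 172) / 3.6 = 212 * 283 / 3.6 = 16670

16670 kW


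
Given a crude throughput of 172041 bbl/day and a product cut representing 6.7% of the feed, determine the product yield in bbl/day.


Crude throughput = 172041 bbl/day
Fraction yield = 6.7%
yield = throughput * fraction / 100
yield = 172041 * 6.7 / 100 = 11526.747

11526.747 bbl/day


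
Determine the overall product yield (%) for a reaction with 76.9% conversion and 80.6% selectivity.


Overall yield = conversion (%) * selectivity (%) / 100
Conversion = 76.9%, Selectivity = 80.6%
Y = 76.9 * 80.6 / 100
= 61.9814 %

61.9814 %


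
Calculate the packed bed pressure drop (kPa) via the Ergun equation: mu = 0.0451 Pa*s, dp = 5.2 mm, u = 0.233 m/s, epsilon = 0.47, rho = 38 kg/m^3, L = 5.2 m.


dp = 5.2 mm = 0.0052 m
Viscous term = 150*0.0451*0.233*(1-0.47)^2 / (0.0052^2*0.47^3) = 157716
Inertial term = 1.75*38*0.233^2*(1-0.47) / (0.0052*0.47^3) = 3544.15
dP/L = 157716 + 3544.15 = 161260 Pa/m
dP = 161260 * 5.2 / 1000 = 838.6 kPa

838.6 kPa


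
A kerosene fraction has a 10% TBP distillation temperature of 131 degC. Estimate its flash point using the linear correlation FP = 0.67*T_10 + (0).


FP = 0.67 * 131 + (0) = 87.77

87.77 degC


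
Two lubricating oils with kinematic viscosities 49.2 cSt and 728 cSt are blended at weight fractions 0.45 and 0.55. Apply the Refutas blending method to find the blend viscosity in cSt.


Refutas method: VBN_i = 14.534*ln(ln(visc_i + 0.8)) + 10.975, blended linearly by mass fraction; since VBN is linear in VBI_i = ln(ln(visc_i + 0.8)) and the fractions sum to 1, blend VBI directly: visc = exp(exp(VBI_blend)) - 0.8
VBI_1 = ln(ln(49.2 + 0.8)) = 1.36405
VBI_2 = ln(ln(728 + 0.8)) = 1.88577
VBI_blend = 0.45 * 1.36405 + 0.55 * 1.88577 = 1.651
visc_blend = exp(exp(1.651)) - 0.8 = 182.7

182.7 cSt


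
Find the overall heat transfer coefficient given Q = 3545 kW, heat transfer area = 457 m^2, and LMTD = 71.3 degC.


From Q = U*A*LMTD, U = Q / (A * LMTD)
U = 3545 / (457 * 71.3) = 3545 / 32584.1 = 0.1088

0.1088 kW/(m^2*K)


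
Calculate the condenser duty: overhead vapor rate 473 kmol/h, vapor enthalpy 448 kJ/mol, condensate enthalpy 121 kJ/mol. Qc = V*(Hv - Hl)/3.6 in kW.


Qc = 473 * (448 - 121) / 3.6 = 473 * 327 / 3.6 = 42960

42960 kW


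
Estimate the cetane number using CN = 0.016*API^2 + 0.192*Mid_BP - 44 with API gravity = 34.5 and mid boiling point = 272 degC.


CN = 0.016 * 34.5^2 + 0.192 * 272 - 44
CN = 19.044 + 52.224 - 44 = 27.268

27.268


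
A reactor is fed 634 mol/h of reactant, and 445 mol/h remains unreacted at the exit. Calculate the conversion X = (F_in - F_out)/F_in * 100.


X = (F_in - F_out) / F_in * 100
Moles reacted = 634 - 445 = 189
X = 189 / 634 * 100
= 0.2981 * 100
= 29.81 %

29.81 %


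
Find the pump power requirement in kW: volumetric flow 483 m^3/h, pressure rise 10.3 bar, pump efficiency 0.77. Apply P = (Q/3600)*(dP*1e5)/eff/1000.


Q = 483 / 3600 = 0.134167 m^3/s
P = 0.134167 * (10.3 * 1e5) / 0.77 / 1000 = 179.5

179.5 kW


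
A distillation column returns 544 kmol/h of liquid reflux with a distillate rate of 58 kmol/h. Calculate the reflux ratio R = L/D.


Reflux ratio definition: R = L / D (liquid returned / distillate withdrawn)
L = 544 kmol/h, D = 58 kmol/h
R = 544 / 58 = 9.379

9.379


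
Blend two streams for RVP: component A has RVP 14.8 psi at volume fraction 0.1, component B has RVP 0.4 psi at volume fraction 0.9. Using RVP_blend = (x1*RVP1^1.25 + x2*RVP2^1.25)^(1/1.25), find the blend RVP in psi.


Chevron index: RVP_blend = (sum xi*RVPi^1.25)^(1/1.25)
RVP^1.25 terms: 0.1 * 14.8^1.25 + 0.9 * 0.4^1.25 = 3.18916
RVP_blend = 3.18916^(1/1.25) = 2.529

2.529 psi


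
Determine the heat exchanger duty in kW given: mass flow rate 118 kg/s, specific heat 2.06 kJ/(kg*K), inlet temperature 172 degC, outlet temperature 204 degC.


Q = m_dot * cp * delta_T
delta_T = 204 - 172 = 32 K
Q = 118 * 2.06 * 32
= 243.08 * 32
= 7778.56 kW

7778.56 kW


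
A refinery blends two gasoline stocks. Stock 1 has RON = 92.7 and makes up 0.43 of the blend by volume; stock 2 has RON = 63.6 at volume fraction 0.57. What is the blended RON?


Linear blending: RON_blend = sum(vi * RONi)
Contribution 1: 0.43 * 92.7 = 39.861
Contribution 2: 0.57 * 63.6 = 36.252
RON_blend = 39.861 + 36.252 = 76.113

76.113


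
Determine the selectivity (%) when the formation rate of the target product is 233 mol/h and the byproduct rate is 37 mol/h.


Selectivity = desired / (desired + undesired) * 100
Total products = 233 + 37 = 270 mol/h
S = 233 / 270 * 100
= 0.8630 * 100
= 86.30 %

86.30 %


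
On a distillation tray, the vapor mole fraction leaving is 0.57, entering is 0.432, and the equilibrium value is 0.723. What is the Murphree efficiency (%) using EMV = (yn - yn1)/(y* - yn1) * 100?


Murphree vapor efficiency: EMV = (y_n - y_(n-1)) / (y*_n - y_(n-1)) * 100
EMV = (0.57 - 0.432) / (0.723 - 0.432) * 100 = 0.138 / 0.291 * 100 = 47.42

47.42 %


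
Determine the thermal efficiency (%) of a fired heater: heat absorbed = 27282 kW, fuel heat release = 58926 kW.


Furnace efficiency = Q_absorbed / Q_fuel * 100
= 27282 / 58926 * 100 = 46.30

46.30 %


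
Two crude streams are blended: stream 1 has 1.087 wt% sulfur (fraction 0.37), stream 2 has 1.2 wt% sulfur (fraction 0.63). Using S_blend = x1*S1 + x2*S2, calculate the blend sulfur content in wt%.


Linear sulfur blending: S_blend = x1*S1 + x2*S2
Contribution 1: 0.37 * 1.087 = 0.40219 wt%
Contribution 2: 0.63 * 1.2 = 0.756 wt%
S_blend = 0.40219 + 0.756 = 1.15819

1.15819 wt%


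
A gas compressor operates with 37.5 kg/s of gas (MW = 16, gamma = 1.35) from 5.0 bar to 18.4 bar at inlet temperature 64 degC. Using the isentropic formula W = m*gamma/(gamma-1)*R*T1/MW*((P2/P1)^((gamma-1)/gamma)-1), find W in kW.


Isentropic work: W = m*(gamma/(gamma-1))*(R*T1/MW)*((P2/P1)^((gamma-1)/gamma) - 1)
T1 = 64 + 273.15 = 337.15 K
Pressure ratio = 18.4 / 5.0 = 3.68
Exponent = (1.35 - 1)/1.35 = 0.259259
(P2/P1)^exp - 1 = 3.68^0.259259 - 1 = 0.401849
W = 37.5 * 1.35 / 0.35 * 8.314 * 337.15 / 16 * 0.401849 = 10180

10180 kW


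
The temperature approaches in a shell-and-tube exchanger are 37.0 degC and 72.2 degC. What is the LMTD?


LMTD = (dT1 - dT2) / ln(dT1/dT2)
= (37.0 - 72.2) / ln(37.0 / 72.2) = -35.2 / -0.668522 = 52.65

52.65 degC


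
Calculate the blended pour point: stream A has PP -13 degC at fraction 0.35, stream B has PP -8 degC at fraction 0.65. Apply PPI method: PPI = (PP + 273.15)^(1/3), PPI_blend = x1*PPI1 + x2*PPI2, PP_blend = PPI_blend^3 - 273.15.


PPI_1 = (-13 + 273.15)^(1/3) = 6.383731
PPI_2 = (-8 + 273.15)^(1/3) = 6.42437
PPI_blend = 0.35 * 6.383731 + 0.65 * 6.42437 = 6.410146
PP_blend = 6.410146^3 - 273.15 = 263.3927 - 273.15 = -9.76

-9.76 degC


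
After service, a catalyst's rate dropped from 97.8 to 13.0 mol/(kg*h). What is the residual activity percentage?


Activity (%) = (rate_used / rate_fresh) * 100
rate_used = 13.0, rate_fresh = 97.8
= (13.0 / 97.8) * 100
= 0.1329 * 100 = 13.29

13.29 %


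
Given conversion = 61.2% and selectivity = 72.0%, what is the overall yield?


Overall yield = conversion (%) * selectivity (%) / 100
Conversion = 61.2%, Selectivity = 72.0%
Y = 61.2 * 72.0 / 100
= 44.064 %

44.064 %


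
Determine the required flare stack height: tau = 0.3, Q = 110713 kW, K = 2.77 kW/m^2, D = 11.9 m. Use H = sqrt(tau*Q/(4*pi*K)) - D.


tau*Q/(4*pi*K) = 0.3 * 110713 / (4 * pi * 2.77) = 954.18
sqrt(954.18) = 30.8898
H = 30.8898 - 11.9 = 18.99

18.99 m


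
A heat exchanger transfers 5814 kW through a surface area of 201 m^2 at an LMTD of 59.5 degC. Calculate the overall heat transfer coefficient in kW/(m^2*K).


From Q = U*A*LMTD, U = Q / (A * LMTD)
U = 5814 / (201 * 59.5) = 5814 / 11959.5 = 0.4861

0.4861 kW/(m^2*K)


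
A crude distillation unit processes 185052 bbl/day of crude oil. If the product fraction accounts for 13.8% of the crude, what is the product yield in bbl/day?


Crude throughput = 185052 bbl/day
Fraction yield = 13.8%
yield = throughput * fraction / 100
yield = 185052 * 13.8 / 100 = 25537.176

25537.176 bbl/day


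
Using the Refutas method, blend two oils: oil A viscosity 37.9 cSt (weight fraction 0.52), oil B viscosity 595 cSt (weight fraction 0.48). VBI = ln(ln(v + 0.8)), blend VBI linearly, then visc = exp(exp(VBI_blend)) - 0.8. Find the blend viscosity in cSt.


Refutas method: VBN_i = 14.534*ln(ln(visc_i + 0.8)) + 10.975, blended linearly by mass fraction; since VBN is linear in VBI_i = ln(ln(visc_i + 0.8)) and the fractions sum to 1, blend VBI directly: visc = exp(exp(VBI_blend)) - 0.8
VBI_1 = ln(ln(37.9 + 0.8)) = 1.29633
VBI_2 = ln(ln(595 + 0.8)) = 1.85472
VBI_blend = 0.52 * 1.29633 + 0.48 * 1.85472 = 1.56436
visc_blend = exp(exp(1.56436)) - 0.8 = 118.3

118.3 cSt


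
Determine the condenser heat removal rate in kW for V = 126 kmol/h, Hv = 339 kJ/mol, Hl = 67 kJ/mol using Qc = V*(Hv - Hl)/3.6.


Qc = 126 * (339 - 67) / 3.6 = 126 * 272 / 3.6 = 9520

9520 kW


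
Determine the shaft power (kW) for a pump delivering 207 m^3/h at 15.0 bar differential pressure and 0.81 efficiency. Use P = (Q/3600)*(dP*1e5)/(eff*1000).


Q = 207 / 3600 = 0.0575 m^3/s
P = 0.0575 * (15.0 * 1e5) / 0.81 / 1000 = 106.5

106.5 kW


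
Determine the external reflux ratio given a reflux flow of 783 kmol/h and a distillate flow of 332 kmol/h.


Reflux ratio definition: R = L / D (liquid returned / distillate withdrawn)
L = 783 kmol/h, D = 332 kmol/h
R = 783 / 332 = 2.358

2.358


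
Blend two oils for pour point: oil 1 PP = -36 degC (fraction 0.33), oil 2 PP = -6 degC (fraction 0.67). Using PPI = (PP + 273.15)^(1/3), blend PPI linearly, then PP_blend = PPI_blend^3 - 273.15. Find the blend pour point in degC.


PPI_1 = (-36 + 273.15)^(1/3) = 6.189768
PPI_2 = (-6 + 273.15)^(1/3) = 6.440482
PPI_blend = 0.33 * 6.189768 + 0.67 * 6.440482 = 6.357746
PP_blend = 6.357746^3 - 273.15 = 256.986 - 273.15 = -16.16

-16.16 degC


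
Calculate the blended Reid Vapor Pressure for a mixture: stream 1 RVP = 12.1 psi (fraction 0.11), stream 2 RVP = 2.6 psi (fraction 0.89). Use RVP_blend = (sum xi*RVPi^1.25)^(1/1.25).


Chevron index: RVP_blend = (sum xi*RVPi^1.25)^(1/1.25)
RVP^1.25 terms: 0.11 * 12.1^1.25 + 0.89 * 2.6^1.25 = 5.42079
RVP_blend = 5.42079^(1/1.25) = 3.866

3.866 psi


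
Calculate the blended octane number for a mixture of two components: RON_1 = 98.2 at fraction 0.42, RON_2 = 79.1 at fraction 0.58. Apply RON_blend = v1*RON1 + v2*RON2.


Linear blending: RON_blend = sum(vi * RONi)
Contribution 1: 0.42 * 98.2 = 41.244
Contribution 2: 0.58 * 79.1 = 45.878
RON_blend = 41.244 + 45.878 = 87.122

87.122


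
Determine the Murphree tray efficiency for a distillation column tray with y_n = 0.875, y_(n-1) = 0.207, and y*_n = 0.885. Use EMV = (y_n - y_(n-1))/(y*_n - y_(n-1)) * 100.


Murphree vapor efficiency: EMV = (y_n - y_(n-1)) / (y*_n - y_(n-1)) * 100
EMV = (0.875 - 0.207) / (0.885 - 0.207) * 100 = 0.668 / 0.678 * 100 = 98.53

98.53 %


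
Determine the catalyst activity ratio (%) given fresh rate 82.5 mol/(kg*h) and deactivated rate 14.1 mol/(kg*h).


Activity (%) = (rate_used / rate_fresh) * 100
rate_used = 14.1, rate_fresh = 82.5
= (14.1 / 82.5) * 100
= 0.1709 * 100 = 17.09

17.09 %


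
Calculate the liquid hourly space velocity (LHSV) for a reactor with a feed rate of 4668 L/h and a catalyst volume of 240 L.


LHSV = volumetric feed rate / catalyst volume
= 4668 L/h / 240 L
= 19.45 h^-1

19.45 h^-1


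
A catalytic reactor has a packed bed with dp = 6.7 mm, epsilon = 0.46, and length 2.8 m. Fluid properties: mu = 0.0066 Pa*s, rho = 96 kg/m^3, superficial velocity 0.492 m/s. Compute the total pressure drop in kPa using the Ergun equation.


dp = 6.7 mm = 0.0067 m
Viscous term = 150*0.0066*0.492*(1-0.46)^2 / (0.0067^2*0.46^3) = 32506.1
Inertial term = 1.75*96*0.492^2*(1-0.46) / (0.0067*0.46^3) = 33673.2
dP/L = 32506.1 + 33673.2 = 66179.3 Pa/m
dP = 66179.3 * 2.8 / 1000 = 185.3 kPa

185.3 kPa


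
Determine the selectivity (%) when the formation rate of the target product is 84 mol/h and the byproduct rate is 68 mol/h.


Selectivity = desired / (desired + undesired) * 100
Total products = 84 + 68 = 152 mol/h
S = 84 / 152 * 100
= 0.5526 * 100
= 55.26 %

55.26 %


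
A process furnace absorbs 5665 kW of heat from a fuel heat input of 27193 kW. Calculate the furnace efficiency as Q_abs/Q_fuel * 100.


Furnace efficiency = Q_absorbed / Q_fuel * 100
= 5665 / 27193 * 100 = 20.83

20.83 %


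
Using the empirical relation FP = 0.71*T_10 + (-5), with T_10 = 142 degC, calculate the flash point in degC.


FP = 0.71 * 142 + (-5) = 95.82

95.82 degC


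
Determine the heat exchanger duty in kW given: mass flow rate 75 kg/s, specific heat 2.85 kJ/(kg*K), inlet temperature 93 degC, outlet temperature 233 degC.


Q = m_dot * cp * delta_T
delta_T = 233 - 93 = 140 K
Q = 75 * 2.85 * 140
= 213.75 * 140
= 29925 kW

29925 kW


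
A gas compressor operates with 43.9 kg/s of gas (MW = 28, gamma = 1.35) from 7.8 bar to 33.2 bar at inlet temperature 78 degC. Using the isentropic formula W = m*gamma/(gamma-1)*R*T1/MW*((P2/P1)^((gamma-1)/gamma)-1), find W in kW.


Isentropic work: W = m*(gamma/(gamma-1))*(R*T1/MW)*((P2/P1)^((gamma-1)/gamma) - 1)
T1 = 78 + 273.15 = 351.15 K
Pressure ratio = 33.2 / 7.8 = 4.25641
Exponent = (1.35 - 1)/1.35 = 0.259259
(P2/P1)^exp - 1 = 4.25641^0.259259 - 1 = 0.455745
W = 43.9 * 1.35 / 0.35 * 8.314 * 351.15 / 28 * 0.455745 = 8046

8046 kW


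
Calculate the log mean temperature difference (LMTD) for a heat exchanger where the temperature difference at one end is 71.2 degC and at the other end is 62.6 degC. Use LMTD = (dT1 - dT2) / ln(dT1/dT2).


LMTD = (dT1 - dT2) / ln(dT1/dT2)
= (71.2 - 62.6) / ln(71.2 / 62.6) = 8.6 / 0.128728 = 66.81

66.81 degC


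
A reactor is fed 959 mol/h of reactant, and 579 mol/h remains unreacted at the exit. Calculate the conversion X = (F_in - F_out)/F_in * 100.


X = (F_in - F_out) / F_in * 100
Moles reacted = 959 - 579 = 380
X = 380 / 959 * 100
= 0.3962 * 100
= 39.62 %

39.62 %


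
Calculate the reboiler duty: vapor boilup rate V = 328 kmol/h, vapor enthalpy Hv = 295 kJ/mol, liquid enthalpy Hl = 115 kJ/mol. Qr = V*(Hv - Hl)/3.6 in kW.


Qr = 328 * (295 - 115) / 3.6 = 328 * 180 / 3.6 = 16400

16400 kW


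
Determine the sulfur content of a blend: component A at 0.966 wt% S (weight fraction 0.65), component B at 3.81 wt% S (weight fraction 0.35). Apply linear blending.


Linear sulfur blending: S_blend = x1*S1 + x2*S2
Contribution 1: 0.65 * 0.966 = 0.6279 wt%
Contribution 2: 0.35 * 3.81 = 1.3335 wt%
S_blend = 0.6279 + 1.3335 = 1.9614

1.9614 wt%


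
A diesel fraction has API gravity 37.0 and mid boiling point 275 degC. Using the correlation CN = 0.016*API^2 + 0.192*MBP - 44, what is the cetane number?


CN = 0.016 * 37.0^2 + 0.192 * 275 - 44
CN = 21.904 + 52.8 - 44 = 30.704

30.704


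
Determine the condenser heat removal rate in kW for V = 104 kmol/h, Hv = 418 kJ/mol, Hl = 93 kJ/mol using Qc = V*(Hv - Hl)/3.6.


Qc = 104 * (418 - 93) / 3.6 = 104 * 325 / 3.6 = 9389

9389 kW


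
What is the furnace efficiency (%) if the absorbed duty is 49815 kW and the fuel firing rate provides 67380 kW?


Furnace efficiency = Q_absorbed / Q_fuel * 100
= 49815 / 67380 * 100 = 73.93

73.93 %


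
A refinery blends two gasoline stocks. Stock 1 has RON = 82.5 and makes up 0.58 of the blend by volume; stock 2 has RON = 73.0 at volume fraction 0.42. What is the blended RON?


Linear blending: RON_blend = sum(vi * RONi)
Contribution 1: 0.58 * 82.5 = 47.85
Contribution 2: 0.42 * 73.0 = 30.66
RON_blend = 47.85 + 30.66 = 78.51

78.51


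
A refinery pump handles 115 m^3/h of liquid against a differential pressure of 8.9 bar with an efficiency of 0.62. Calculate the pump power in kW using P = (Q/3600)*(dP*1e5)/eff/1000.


Q = 115 / 3600 = 0.0319444 m^3/s
P = 0.0319444 * (8.9 * 1e5) / 0.62 / 1000 = 45.86

45.86 kW


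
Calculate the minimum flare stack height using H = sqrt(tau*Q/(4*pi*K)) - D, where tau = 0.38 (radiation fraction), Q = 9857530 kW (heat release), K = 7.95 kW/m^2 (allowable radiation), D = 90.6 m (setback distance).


tau*Q/(4*pi*K) = 0.38 * 9857530 / (4 * pi * 7.95) = 37495.1
sqrt(37495.1) = 193.637
H = 193.637 - 90.6 = 103.0

103.0 m


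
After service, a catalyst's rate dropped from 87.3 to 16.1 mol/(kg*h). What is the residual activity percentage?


Activity (%) = (rate_used / rate_fresh) * 100
rate_used = 16.1, rate_fresh = 87.3
= (16.1 / 87.3) * 100
= 0.1844 * 100 = 18.44

18.44 %


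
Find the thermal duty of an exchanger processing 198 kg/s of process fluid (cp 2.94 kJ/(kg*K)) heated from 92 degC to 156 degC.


Q = m_dot * cp * delta_T
delta_T = 156 - 92 = 64 K
Q = 198 * 2.94 * 64
= 582.12 * 64
= 37255.68 kW

37255.68 kW


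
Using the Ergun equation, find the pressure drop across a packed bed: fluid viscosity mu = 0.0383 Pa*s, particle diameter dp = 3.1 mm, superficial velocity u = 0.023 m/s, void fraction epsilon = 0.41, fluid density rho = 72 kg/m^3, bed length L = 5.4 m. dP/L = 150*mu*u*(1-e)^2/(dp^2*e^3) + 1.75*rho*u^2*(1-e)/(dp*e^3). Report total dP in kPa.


dp = 3.1 mm = 0.0031 m
Viscous term = 150*0.0383*0.023*(1-0.41)^2 / (0.0031^2*0.41^3) = 69446
Inertial term = 1.75*72*0.023^2*(1-0.41) / (0.0031*0.41^3) = 184.062
dP/L = 69446 + 184.062 = 69630.1 Pa/m
dP = 69630.1 * 5.4 / 1000 = 376.0 kPa

376.0 kPa


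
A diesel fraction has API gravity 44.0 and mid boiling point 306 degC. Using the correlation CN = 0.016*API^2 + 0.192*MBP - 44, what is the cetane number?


CN = 0.016 * 44.0^2 + 0.192 * 306 - 44
CN = 30.976 + 58.752 - 44 = 45.728

45.728


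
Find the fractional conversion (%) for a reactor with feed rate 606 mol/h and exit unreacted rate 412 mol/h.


X = (F_in - F_out) / F_in * 100
Moles reacted = 606 - 412 = 194
X = 194 / 606 * 100
= 0.3201 * 100
= 32.01 %

32.01 %


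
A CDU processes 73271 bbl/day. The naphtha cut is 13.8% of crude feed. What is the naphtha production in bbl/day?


Crude throughput = 73271 bbl/day
Fraction yield = 13.8%
yield = throughput * fraction / 100
yield = 73271 * 13.8 / 100 = 10111.398

10111.398 bbl/day


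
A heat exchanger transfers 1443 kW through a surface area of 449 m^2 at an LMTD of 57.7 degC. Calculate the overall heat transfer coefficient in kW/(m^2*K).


From Q = U*A*LMTD, U = Q / (A * LMTD)
U = 1443 / (449 * 57.7) = 1443 / 25907.3 = 0.05570

0.05570 kW/(m^2*K)


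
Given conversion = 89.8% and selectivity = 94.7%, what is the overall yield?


Overall yield = conversion (%) * selectivity (%) / 100
Conversion = 89.8%, Selectivity = 94.7%
Y = 89.8 * 94.7 / 100
= 85.0406 %

85.0406 %


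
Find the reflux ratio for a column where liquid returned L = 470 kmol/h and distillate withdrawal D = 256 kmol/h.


Reflux ratio definition: R = L / D (liquid returned / distillate withdrawn)
L = 470 kmol/h, D = 256 kmol/h
R = 470 / 256 = 1.836

1.836


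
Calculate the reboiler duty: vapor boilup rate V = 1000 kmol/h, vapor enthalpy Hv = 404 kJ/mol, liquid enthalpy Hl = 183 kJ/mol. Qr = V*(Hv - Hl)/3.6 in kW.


Qr = 1000 * (404 - 183) / 3.6 = 1000 * 221 / 3.6 = 61390

61390 kW


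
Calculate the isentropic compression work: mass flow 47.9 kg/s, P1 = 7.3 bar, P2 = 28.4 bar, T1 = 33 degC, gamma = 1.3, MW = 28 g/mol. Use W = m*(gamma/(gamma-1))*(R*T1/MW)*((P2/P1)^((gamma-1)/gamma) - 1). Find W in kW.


Isentropic work: W = m*(gamma/(gamma-1))*(R*T1/MW)*((P2/P1)^((gamma-1)/gamma) - 1)
T1 = 33 + 273.15 = 306.15 K
Pressure ratio = 28.4 / 7.3 = 3.89041
Exponent = (1.3 - 1)/1.3 = 0.230769
(P2/P1)^exp - 1 = 3.89041^0.230769 - 1 = 0.36821
W = 47.9 * 1.3 / 0.3 * 8.314 * 306.15 / 28 * 0.36821 = 6948

6948 kW


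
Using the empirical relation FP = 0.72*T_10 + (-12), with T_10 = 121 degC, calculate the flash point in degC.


FP = 0.72 * 121 + (-12) = 75.12

75.12 degC


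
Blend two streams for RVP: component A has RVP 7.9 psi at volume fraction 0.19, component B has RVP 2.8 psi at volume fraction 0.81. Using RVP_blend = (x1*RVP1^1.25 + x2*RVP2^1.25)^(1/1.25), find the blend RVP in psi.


Chevron index: RVP_blend = (sum xi*RVPi^1.25)^(1/1.25)
RVP^1.25 terms: 0.19 * 7.9^1.25 + 0.81 * 2.8^1.25 = 5.45026
RVP_blend = 5.45026^(1/1.25) = 3.883

3.883 psi


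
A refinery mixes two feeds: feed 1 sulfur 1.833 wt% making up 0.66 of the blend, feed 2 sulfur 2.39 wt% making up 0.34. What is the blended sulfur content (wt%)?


Linear sulfur blending: S_blend = x1*S1 + x2*S2
Contribution 1: 0.66 * 1.833 = 1.20978 wt%
Contribution 2: 0.34 * 2.39 = 0.8126 wt%
S_blend = 1.20978 + 0.8126 = 2.02238

2.02238 wt%


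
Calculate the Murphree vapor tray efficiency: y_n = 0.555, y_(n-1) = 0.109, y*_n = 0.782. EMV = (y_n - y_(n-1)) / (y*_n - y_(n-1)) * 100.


Murphree vapor efficiency: EMV = (y_n - y_(n-1)) / (y*_n - y_(n-1)) * 100
EMV = (0.555 - 0.109) / (0.782 - 0.109) * 100 = 0.446 / 0.673 * 100 = 66.27

66.27 %


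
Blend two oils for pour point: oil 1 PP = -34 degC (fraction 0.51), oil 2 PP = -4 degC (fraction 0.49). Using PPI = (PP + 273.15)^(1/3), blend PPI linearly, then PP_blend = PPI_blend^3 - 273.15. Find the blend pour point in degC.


PPI_1 = (-34 + 273.15)^(1/3) = 6.20712
PPI_2 = (-4 + 273.15)^(1/3) = 6.456514
PPI_blend = 0.51 * 6.20712 + 0.49 * 6.456514 = 6.329323
PP_blend = 6.329323^3 - 273.15 = 253.5548 - 273.15 = -19.6

-19.6 degC


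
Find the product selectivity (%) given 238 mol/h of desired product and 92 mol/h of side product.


Selectivity = desired / (desired + undesired) * 100
Total products = 238 + 92 = 330 mol/h
S = 238 / 330 * 100
= 0.7212 * 100
= 72.12 %

72.12 %


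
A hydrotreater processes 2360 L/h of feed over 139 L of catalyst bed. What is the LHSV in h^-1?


LHSV = volumetric feed rate / catalyst volume
= 2360 L/h / 139 L
= 16.98 h^-1

16.98 h^-1


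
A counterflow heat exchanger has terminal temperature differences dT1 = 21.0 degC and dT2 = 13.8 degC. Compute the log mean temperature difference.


LMTD = (dT1 - dT2) / ln(dT1/dT2)
= (21.0 - 13.8) / ln(21.0 / 13.8) = 7.2 / 0.419854 = 17.15

17.15 degC


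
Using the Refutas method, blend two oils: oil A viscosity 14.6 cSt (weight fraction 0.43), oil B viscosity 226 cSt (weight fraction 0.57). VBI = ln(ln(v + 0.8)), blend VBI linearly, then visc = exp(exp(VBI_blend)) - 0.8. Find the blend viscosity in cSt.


Refutas method: VBN_i = 14.534*ln(ln(visc_i + 0.8)) + 10.975, blended linearly by mass fraction; since VBN is linear in VBI_i = ln(ln(visc_i + 0.8)) and the fractions sum to 1, blend VBI directly: visc = exp(exp(VBI_blend)) - 0.8
VBI_1 = ln(ln(14.6 + 0.8)) = 1.0059
VBI_2 = ln(ln(226 + 0.8)) = 1.69085
VBI_blend = 0.43 * 1.0059 + 0.57 * 1.69085 = 1.39632
visc_blend = exp(exp(1.39632)) - 0.8 = 56.04

56.04 cSt


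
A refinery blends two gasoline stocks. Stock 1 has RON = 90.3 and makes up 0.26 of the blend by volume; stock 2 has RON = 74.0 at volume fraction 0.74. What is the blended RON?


Linear blending: RON_blend = sum(vi * RONi)
Contribution 1: 0.26 * 90.3 = 23.478
Contribution 2: 0.74 * 74.0 = 54.76
RON_blend = 23.478 + 54.76 = 78.238

78.238


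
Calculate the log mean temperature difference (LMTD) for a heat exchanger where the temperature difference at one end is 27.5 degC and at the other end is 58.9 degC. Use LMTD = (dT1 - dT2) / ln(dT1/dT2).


LMTD = (dT1 - dT2) / ln(dT1/dT2)
= (27.5 - 58.9) / ln(27.5 / 58.9) = -31.4 / -0.761655 = 41.23

41.23 degC


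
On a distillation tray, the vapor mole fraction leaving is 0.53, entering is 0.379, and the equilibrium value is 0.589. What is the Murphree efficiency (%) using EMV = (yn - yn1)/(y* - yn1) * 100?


Murphree vapor efficiency: EMV = (y_n - y_(n-1)) / (y*_n - y_(n-1)) * 100
EMV = (0.53 - 0.379) / (0.589 - 0.379) * 100 = 0.151 / 0.21 * 100 = 71.90

71.90 %


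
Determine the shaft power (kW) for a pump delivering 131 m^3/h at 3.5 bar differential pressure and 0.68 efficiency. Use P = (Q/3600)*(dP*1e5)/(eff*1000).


Q = 131 / 3600 = 0.0363889 m^3/s
P = 0.0363889 * (3.5 * 1e5) / 0.68 / 1000 = 18.73

18.73 kW
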